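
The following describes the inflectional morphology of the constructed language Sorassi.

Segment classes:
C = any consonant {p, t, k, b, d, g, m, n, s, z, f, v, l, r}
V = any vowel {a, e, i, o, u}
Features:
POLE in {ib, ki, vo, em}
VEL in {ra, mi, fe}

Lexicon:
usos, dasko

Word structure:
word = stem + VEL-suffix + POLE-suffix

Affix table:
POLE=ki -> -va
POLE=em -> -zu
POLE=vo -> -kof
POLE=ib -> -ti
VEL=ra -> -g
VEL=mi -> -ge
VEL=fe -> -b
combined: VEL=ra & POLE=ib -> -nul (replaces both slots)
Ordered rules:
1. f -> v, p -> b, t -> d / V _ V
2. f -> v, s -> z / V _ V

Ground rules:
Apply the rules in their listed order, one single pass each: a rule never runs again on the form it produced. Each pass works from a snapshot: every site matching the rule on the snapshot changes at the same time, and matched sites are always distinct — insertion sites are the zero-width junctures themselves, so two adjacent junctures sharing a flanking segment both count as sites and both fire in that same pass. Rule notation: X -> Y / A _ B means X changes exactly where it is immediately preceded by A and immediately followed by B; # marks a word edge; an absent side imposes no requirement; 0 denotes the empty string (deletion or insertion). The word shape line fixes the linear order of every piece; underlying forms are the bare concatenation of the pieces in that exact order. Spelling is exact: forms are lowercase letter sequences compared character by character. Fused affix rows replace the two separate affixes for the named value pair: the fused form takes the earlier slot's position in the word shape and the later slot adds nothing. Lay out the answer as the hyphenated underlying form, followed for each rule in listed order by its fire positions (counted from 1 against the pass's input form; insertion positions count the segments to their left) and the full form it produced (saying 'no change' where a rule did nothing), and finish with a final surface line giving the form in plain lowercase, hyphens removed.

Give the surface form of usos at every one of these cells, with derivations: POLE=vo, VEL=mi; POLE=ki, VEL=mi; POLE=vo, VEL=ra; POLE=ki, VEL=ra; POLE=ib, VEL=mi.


cell POLE=vo, VEL=mi:
underlying: usos-ge-kof
1. f -> v, p -> b, t -> d / V _ V: no change
2. f -> v, s -> z / V _ V: fires at position(s) 2: uzosgekof
surface: uzosgekof

cell POLE=ki, VEL=mi:
underlying: usos-ge-va
1. f -> v, p -> b, t -> d / V _ V: no change
2. f -> v, s -> z / V _ V: fires at position(s) 2: uzosgeva
surface: uzosgeva

cell POLE=vo, VEL=ra:
underlying: usos-g-kof
1. f -> v, p -> b, t -> d / V _ V: no change
2. f -> v, s -> z / V _ V: fires at position(s) 2: uzosgkof
surface: uzosgkof

cell POLE=ki, VEL=ra:
underlying: usos-g-va
1. f -> v, p -> b, t -> d / V _ V: no change
2. f -> v, s -> z / V _ V: fires at position(s) 2: uzosgva
surface: uzosgva

cell POLE=ib, VEL=mi:
underlying: usos-ge-ti
1. f -> v, p -> b, t -> d / V _ V: fires at position(s) 7: usosgedi
2. f -> v, s -> z / V _ V: fires at position(s) 2: uzosgedi
surface: uzosgedi


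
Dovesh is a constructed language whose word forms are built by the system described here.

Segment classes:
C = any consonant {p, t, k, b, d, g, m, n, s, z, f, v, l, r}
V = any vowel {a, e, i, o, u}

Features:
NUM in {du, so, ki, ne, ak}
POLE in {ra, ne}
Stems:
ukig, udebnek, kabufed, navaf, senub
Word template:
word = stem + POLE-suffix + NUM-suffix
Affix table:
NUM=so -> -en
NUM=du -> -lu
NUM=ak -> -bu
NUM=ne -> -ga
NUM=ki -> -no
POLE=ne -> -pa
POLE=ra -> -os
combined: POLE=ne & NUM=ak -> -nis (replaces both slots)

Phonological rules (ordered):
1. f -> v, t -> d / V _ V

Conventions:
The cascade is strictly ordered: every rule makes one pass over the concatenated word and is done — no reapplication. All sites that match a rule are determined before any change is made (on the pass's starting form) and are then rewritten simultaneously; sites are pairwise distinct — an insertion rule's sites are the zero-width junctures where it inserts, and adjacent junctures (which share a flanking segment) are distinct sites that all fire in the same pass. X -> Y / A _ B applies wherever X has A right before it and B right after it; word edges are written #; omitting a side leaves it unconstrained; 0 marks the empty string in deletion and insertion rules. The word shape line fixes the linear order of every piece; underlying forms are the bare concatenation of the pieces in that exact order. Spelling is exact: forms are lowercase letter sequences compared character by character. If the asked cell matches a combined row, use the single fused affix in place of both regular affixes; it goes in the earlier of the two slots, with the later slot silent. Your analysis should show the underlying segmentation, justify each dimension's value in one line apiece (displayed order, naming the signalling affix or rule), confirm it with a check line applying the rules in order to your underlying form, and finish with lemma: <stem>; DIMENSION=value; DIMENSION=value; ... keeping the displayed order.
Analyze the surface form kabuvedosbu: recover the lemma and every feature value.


underlying: kabufed-os-bu
NUM=ak - signalled by the affix -bu
POLE=ra - signalled by the affix -os
check: kabufedosbu -> kabuvedosbu
lemma: kabufed; NUM=ak; POLE=ra


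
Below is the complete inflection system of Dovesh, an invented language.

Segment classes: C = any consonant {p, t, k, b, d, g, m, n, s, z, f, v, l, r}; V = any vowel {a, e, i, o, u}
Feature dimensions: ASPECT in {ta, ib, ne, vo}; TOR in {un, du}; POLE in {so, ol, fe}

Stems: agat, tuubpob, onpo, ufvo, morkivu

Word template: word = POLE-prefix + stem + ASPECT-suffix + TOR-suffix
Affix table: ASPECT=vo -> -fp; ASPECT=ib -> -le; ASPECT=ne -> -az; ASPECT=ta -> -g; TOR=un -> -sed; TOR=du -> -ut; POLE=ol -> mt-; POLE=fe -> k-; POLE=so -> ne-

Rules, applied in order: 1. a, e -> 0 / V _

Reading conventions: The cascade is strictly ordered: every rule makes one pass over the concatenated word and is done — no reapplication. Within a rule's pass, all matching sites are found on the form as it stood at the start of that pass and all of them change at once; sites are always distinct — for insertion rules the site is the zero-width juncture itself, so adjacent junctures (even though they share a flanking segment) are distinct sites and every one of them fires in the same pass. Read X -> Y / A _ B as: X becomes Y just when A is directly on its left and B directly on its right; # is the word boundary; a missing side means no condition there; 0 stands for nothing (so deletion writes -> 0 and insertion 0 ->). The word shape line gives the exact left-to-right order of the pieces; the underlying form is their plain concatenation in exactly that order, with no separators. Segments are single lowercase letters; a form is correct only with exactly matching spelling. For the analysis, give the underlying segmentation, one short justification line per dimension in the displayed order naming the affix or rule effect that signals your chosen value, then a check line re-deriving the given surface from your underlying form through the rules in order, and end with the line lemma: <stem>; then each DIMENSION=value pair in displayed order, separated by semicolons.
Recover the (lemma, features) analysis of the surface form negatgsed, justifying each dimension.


underlying: ne-agat-g-sed
ASPECT=ta - signalled by the affix -g
TOR=un - signalled by the affix -sed
POLE=so - signalled by the affix ne-
check: neagatgsed -> negatgsed
lemma: agat; ASPECT=ta; TOR=un; POLE=so


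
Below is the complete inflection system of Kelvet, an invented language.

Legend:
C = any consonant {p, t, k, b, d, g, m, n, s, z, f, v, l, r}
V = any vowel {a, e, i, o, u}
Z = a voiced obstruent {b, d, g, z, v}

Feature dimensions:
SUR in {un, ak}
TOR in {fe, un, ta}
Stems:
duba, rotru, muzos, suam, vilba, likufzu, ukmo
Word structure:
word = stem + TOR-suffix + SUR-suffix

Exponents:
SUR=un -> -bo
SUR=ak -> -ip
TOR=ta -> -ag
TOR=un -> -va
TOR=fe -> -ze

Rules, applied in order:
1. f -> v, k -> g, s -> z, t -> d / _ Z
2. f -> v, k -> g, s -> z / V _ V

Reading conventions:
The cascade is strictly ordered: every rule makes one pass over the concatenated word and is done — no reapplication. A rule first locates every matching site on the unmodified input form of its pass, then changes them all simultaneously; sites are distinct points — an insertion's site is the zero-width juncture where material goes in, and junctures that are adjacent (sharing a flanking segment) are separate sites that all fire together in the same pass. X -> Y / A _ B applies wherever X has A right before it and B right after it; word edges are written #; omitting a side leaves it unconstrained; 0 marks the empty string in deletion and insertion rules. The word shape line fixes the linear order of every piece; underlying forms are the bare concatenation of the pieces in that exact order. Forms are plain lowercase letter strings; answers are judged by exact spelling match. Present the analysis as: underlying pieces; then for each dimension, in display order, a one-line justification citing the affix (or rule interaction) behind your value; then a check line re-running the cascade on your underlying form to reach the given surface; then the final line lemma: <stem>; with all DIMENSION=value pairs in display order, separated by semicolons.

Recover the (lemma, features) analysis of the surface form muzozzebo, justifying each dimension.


underlying: muzos-ze-bo
SUR=un - signalled by the affix -bo
TOR=fe - signalled by the affix -ze
check: muzoszebo -> muzozzebo -> muzozzebo
lemma: muzos; SUR=un; TOR=fe


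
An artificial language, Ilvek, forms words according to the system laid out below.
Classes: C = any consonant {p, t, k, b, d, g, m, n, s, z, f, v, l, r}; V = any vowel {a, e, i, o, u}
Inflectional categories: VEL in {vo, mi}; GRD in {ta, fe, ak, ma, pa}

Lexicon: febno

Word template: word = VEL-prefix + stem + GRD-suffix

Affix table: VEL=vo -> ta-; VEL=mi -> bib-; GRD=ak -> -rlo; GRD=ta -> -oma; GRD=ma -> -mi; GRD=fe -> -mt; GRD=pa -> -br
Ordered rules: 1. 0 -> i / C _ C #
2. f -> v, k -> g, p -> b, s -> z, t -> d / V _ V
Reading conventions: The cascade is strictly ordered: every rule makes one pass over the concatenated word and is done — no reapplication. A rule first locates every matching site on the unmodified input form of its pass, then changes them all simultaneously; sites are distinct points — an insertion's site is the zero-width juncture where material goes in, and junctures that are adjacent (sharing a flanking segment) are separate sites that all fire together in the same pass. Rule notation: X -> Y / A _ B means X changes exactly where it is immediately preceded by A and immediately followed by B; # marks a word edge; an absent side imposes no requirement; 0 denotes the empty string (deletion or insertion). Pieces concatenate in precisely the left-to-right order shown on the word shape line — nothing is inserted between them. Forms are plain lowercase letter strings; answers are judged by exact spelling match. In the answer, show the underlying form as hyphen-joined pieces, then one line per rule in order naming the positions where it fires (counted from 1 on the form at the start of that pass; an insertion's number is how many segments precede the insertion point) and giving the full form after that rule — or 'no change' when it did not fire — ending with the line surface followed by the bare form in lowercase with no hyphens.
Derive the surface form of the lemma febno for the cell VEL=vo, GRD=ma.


underlying: ta-febno-mi
1. 0 -> i / C _ C #: no change
2. f -> v, k -> g, p -> b, s -> z, t -> d / V _ V: fires at position(s) 3: tavebnomi
surface: tavebnomi


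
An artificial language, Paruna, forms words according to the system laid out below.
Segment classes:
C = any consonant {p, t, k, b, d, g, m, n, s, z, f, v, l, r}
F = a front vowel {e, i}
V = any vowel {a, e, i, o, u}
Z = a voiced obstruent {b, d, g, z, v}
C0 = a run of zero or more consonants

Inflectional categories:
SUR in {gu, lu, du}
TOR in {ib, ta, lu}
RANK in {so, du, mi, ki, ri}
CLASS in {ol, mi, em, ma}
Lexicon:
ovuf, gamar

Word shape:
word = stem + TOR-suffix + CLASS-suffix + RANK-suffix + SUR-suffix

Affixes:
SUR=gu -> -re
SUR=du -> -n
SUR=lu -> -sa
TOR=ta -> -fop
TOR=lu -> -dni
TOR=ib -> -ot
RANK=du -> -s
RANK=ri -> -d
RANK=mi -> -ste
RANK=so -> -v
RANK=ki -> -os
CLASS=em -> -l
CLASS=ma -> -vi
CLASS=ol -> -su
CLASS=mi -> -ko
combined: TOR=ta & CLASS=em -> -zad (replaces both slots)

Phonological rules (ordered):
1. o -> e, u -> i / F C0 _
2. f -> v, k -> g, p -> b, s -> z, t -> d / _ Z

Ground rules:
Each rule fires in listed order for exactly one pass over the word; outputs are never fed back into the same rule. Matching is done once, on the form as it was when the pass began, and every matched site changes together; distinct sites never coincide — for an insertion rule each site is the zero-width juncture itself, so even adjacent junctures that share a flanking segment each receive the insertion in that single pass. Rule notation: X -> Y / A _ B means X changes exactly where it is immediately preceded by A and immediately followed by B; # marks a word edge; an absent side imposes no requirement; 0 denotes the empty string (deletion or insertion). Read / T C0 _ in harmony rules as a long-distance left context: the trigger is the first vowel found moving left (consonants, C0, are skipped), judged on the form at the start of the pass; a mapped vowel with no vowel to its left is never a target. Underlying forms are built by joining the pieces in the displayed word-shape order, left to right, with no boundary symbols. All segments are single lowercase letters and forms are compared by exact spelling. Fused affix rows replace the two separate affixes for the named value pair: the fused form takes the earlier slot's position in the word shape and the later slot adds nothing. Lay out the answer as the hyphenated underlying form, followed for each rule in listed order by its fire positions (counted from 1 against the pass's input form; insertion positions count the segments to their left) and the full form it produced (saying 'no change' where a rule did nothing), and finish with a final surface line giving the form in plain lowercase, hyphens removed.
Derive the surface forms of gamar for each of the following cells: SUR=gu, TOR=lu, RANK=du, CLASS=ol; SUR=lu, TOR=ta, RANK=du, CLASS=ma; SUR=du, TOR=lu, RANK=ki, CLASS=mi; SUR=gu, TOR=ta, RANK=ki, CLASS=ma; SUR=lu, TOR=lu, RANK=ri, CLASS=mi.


cell SUR=gu, TOR=lu, RANK=du, CLASS=ol:
underlying: gamar-dni-su-s-re
1. o -> e, u -> i / F C0 _: fires at position(s) 10: gamardnisisre
2. f -> v, k -> g, p -> b, s -> z, t -> d / _ Z: no change
surface: gamardnisisre

cell SUR=lu, TOR=ta, RANK=du, CLASS=ma:
underlying: gamar-fop-vi-s-sa
1. o -> e, u -> i / F C0 _: no change
2. f -> v, k -> g, p -> b, s -> z, t -> d / _ Z: fires at position(s) 8: gamarfobvissa
surface: gamarfobvissa

cell SUR=du, TOR=lu, RANK=ki, CLASS=mi:
underlying: gamar-dni-ko-os-n
1. o -> e, u -> i / F C0 _: fires at position(s) 10: gamardnikeosn
2. f -> v, k -> g, p -> b, s -> z, t -> d / _ Z: no change
surface: gamardnikeosn

cell SUR=gu, TOR=ta, RANK=ki, CLASS=ma:
underlying: gamar-fop-vi-os-re
1. o -> e, u -> i / F C0 _: fires at position(s) 11: gamarfopviesre
2. f -> v, k -> g, p -> b, s -> z, t -> d / _ Z: fires at position(s) 8: gamarfobviesre
surface: gamarfobviesre

cell SUR=lu, TOR=lu, RANK=ri, CLASS=mi:
underlying: gamar-dni-ko-d-sa
1. o -> e, u -> i / F C0 _: fires at position(s) 10: gamardnikedsa
2. f -> v, k -> g, p -> b, s -> z, t -> d / _ Z: no change
surface: gamardnikedsa


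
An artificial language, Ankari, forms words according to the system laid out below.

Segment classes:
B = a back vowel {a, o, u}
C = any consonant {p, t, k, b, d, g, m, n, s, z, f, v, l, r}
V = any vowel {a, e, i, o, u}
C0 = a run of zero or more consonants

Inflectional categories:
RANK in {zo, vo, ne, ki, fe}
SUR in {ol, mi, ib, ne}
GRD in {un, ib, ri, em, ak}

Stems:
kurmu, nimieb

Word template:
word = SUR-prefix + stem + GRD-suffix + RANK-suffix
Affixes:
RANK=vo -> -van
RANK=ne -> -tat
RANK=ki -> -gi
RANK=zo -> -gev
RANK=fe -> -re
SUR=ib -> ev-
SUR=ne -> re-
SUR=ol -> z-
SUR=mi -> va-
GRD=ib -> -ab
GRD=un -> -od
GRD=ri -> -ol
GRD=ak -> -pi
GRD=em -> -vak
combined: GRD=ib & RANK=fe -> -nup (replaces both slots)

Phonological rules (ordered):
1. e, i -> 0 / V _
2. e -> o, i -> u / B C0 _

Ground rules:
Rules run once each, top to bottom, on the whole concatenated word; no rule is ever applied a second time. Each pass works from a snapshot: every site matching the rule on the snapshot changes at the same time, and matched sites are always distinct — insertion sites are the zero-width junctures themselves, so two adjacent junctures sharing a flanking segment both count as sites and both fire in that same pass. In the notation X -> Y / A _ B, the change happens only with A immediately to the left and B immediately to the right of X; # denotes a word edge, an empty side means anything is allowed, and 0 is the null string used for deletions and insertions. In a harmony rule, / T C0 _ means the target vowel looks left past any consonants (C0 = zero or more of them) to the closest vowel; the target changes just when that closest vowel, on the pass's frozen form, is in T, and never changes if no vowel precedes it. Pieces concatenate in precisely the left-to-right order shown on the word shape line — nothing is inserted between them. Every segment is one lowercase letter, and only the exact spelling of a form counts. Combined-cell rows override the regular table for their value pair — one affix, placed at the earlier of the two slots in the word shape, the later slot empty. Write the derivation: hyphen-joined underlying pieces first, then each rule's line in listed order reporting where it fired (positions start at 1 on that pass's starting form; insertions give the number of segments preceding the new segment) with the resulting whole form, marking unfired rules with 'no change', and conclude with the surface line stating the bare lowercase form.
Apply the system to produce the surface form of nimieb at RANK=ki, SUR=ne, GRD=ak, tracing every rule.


underlying: re-nimieb-pi-gi
1. e, i -> 0 / V _: fires at position(s) 7: renimibpigi
2. e -> o, i -> u / B C0 _: no change
surface: renimibpigi


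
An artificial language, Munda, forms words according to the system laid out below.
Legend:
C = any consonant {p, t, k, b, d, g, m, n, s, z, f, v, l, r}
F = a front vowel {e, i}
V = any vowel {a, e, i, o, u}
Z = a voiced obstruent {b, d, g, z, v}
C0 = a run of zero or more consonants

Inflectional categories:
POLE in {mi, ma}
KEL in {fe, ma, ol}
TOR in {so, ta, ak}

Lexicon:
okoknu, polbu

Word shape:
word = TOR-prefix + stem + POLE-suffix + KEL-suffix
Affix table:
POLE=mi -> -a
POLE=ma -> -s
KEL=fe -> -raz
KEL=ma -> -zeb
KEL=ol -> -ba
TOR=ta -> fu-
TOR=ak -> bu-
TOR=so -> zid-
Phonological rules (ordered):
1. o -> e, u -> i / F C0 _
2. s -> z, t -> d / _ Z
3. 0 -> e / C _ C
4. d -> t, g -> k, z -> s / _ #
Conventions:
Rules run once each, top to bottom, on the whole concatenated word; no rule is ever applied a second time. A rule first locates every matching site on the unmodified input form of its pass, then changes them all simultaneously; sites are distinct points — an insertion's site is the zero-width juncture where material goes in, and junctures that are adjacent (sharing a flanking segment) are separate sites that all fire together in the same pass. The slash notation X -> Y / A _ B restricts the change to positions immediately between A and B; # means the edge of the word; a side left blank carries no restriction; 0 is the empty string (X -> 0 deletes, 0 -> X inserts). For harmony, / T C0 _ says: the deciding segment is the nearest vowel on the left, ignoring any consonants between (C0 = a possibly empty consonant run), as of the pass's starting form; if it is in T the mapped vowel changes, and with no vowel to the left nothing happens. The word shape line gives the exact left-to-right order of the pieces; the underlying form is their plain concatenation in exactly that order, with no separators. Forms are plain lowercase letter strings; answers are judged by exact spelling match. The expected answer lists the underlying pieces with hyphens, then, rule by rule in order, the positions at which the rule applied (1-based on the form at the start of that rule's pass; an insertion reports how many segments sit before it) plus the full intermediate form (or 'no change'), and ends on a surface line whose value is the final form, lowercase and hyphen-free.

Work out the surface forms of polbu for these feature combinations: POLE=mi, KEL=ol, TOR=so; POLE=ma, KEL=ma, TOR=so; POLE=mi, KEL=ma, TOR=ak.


cell POLE=mi, KEL=ol, TOR=so:
underlying: zid-polbu-a-ba
1. o -> e, u -> i / F C0 _: fires at position(s) 5: zidpelbuaba
2. s -> z, t -> d / _ Z: no change
3. 0 -> e / C _ C: inserts after position(s) 3, 6: zidepelebuaba
4. d -> t, g -> k, z -> s / _ #: no change
surface: zidepelebuaba

cell POLE=ma, KEL=ma, TOR=so:
underlying: zid-polbu-s-zeb
1. o -> e, u -> i / F C0 _: fires at position(s) 5: zidpelbuszeb
2. s -> z, t -> d / _ Z: fires at position(s) 9: zidpelbuzzeb
3. 0 -> e / C _ C: inserts after position(s) 3, 6, 9: zidepelebuzezeb
4. d -> t, g -> k, z -> s / _ #: no change
surface: zidepelebuzezeb

cell POLE=mi, KEL=ma, TOR=ak:
underlying: bu-polbu-a-zeb
1. o -> e, u -> i / F C0 _: no change
2. s -> z, t -> d / _ Z: no change
3. 0 -> e / C _ C: inserts after position(s) 5: bupolebuazeb
4. d -> t, g -> k, z -> s / _ #: no change
surface: bupolebuazeb


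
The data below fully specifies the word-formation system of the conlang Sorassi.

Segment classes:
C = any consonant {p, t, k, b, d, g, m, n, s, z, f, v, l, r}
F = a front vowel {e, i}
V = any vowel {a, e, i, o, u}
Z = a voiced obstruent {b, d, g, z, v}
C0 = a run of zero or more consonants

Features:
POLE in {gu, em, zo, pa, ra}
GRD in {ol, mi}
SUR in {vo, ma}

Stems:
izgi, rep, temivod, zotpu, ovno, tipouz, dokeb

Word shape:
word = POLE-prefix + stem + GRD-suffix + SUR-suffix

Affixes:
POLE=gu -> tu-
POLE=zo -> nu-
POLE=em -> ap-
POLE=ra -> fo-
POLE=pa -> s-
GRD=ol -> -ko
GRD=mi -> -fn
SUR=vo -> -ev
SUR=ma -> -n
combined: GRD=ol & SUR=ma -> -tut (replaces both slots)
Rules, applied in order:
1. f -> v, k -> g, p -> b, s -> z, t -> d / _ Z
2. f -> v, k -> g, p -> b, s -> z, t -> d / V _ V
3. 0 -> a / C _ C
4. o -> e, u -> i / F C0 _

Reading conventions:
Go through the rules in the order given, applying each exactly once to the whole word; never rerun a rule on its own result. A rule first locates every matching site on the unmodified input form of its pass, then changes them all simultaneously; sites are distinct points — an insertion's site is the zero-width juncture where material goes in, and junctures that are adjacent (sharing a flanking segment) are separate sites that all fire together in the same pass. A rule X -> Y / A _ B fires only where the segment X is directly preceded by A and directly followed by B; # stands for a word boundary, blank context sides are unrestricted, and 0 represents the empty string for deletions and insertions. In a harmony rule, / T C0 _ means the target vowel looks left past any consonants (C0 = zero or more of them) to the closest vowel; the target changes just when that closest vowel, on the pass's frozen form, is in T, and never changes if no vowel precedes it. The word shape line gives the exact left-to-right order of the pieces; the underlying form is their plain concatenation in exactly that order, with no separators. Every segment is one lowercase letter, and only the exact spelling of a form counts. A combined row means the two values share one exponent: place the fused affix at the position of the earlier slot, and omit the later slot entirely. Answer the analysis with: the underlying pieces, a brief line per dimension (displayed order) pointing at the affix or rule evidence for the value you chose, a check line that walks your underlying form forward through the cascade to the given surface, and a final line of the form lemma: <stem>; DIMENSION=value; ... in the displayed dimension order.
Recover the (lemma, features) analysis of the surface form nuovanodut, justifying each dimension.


underlying: nu-ovno-tut
POLE=zo - signalled by the affix nu-
GRD=ol - signalled by the combined affix row
SUR=ma - signalled by the combined affix row
check: nuovnotut -> nuovnotut -> nuovnodut -> nuovanodut -> nuovanodut
lemma: ovno; POLE=zo; GRD=ol; SUR=ma


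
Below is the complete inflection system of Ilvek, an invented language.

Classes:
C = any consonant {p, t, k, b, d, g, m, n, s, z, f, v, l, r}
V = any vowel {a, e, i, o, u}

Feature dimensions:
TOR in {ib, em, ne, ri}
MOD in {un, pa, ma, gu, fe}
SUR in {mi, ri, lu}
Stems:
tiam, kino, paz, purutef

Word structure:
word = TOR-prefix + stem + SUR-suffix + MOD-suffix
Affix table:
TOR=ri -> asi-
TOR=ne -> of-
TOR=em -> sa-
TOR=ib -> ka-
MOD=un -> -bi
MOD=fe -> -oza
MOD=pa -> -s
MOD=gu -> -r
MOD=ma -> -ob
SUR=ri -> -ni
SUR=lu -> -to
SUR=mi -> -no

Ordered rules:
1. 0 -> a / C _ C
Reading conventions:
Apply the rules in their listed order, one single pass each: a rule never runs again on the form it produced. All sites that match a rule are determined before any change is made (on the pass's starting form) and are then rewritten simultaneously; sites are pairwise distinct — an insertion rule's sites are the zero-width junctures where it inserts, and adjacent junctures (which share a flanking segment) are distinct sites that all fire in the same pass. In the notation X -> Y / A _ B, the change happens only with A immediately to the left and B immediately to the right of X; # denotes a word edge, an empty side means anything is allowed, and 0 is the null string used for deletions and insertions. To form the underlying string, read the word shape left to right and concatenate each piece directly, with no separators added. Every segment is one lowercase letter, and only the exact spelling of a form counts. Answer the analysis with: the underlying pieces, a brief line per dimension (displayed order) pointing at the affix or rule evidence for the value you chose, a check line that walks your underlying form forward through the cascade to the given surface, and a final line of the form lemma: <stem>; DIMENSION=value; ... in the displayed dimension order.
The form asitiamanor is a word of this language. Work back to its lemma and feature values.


underlying: asi-tiam-no-r
TOR=ri - signalled by the affix asi-
MOD=gu - signalled by the affix -r
SUR=mi - signalled by the affix -no
check: asitiamnor -> asitiamanor
lemma: tiam; TOR=ri; MOD=gu; SUR=mi


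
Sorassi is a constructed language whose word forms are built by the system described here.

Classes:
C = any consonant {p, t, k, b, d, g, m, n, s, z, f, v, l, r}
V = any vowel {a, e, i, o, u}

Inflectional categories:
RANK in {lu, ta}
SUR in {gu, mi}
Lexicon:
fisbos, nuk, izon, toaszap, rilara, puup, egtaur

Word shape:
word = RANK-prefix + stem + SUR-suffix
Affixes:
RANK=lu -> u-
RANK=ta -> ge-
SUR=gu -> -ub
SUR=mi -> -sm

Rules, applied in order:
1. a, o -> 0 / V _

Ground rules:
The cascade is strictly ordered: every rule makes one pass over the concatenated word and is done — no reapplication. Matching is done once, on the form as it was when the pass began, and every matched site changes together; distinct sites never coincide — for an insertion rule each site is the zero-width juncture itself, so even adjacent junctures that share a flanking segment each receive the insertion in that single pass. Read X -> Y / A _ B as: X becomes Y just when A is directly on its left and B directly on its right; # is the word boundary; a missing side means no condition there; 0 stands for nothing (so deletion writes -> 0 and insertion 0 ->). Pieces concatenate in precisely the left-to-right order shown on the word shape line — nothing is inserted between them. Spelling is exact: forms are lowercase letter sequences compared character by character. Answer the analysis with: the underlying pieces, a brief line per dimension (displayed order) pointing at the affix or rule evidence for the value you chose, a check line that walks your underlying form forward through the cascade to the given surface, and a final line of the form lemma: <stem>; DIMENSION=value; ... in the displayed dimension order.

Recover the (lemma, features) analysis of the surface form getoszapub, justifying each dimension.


underlying: ge-toaszap-ub
RANK=ta - signalled by the affix ge-
SUR=gu - signalled by the affix -ub
check: getoaszapub -> getoszapub
lemma: toaszap; RANK=ta; SUR=gu


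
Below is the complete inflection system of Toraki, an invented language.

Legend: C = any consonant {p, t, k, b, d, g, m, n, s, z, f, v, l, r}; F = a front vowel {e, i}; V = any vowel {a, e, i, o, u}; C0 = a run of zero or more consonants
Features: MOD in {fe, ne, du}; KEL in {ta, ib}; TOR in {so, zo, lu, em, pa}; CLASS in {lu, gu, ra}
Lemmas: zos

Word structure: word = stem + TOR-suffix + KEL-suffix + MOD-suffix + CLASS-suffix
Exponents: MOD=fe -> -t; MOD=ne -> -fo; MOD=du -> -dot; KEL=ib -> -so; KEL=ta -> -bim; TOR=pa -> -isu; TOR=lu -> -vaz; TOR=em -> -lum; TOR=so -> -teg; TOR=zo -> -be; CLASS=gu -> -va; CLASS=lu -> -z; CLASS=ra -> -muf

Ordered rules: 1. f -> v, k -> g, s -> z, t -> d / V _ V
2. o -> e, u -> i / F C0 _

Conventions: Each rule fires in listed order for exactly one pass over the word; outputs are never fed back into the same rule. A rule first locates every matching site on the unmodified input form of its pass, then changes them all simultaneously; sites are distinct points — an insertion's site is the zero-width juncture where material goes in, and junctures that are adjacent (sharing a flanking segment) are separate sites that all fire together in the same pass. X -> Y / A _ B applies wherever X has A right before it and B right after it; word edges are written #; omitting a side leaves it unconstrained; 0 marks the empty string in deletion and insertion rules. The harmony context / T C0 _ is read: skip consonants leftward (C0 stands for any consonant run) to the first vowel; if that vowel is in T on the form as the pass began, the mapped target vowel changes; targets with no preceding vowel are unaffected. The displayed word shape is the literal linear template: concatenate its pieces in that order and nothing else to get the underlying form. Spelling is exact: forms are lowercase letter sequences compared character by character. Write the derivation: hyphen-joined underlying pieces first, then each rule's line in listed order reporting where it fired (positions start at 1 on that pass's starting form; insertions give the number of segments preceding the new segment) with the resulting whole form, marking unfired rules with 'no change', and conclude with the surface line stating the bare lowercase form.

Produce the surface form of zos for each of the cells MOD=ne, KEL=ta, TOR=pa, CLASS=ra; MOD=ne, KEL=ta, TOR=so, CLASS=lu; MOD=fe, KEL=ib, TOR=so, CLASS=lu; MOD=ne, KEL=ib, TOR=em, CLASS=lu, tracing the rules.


cell MOD=ne, KEL=ta, TOR=pa, CLASS=ra:
underlying: zos-isu-bim-fo-muf
1. f -> v, k -> g, s -> z, t -> d / V _ V: fires at position(s) 3, 5: zozizubimfomuf
2. o -> e, u -> i / F C0 _: fires at position(s) 6, 11: zozizibimfemuf
surface: zozizibimfemuf

cell MOD=ne, KEL=ta, TOR=so, CLASS=lu:
underlying: zos-teg-bim-fo-z
1. f -> v, k -> g, s -> z, t -> d / V _ V: no change
2. o -> e, u -> i / F C0 _: fires at position(s) 11: zostegbimfez
surface: zostegbimfez

cell MOD=fe, KEL=ib, TOR=so, CLASS=lu:
underlying: zos-teg-so-t-z
1. f -> v, k -> g, s -> z, t -> d / V _ V: no change
2. o -> e, u -> i / F C0 _: fires at position(s) 8: zostegsetz
surface: zostegsetz

cell MOD=ne, KEL=ib, TOR=em, CLASS=lu:
underlying: zos-lum-so-fo-z
1. f -> v, k -> g, s -> z, t -> d / V _ V: fires at position(s) 9: zoslumsovoz
2. o -> e, u -> i / F C0 _: no change
surface: zoslumsovoz


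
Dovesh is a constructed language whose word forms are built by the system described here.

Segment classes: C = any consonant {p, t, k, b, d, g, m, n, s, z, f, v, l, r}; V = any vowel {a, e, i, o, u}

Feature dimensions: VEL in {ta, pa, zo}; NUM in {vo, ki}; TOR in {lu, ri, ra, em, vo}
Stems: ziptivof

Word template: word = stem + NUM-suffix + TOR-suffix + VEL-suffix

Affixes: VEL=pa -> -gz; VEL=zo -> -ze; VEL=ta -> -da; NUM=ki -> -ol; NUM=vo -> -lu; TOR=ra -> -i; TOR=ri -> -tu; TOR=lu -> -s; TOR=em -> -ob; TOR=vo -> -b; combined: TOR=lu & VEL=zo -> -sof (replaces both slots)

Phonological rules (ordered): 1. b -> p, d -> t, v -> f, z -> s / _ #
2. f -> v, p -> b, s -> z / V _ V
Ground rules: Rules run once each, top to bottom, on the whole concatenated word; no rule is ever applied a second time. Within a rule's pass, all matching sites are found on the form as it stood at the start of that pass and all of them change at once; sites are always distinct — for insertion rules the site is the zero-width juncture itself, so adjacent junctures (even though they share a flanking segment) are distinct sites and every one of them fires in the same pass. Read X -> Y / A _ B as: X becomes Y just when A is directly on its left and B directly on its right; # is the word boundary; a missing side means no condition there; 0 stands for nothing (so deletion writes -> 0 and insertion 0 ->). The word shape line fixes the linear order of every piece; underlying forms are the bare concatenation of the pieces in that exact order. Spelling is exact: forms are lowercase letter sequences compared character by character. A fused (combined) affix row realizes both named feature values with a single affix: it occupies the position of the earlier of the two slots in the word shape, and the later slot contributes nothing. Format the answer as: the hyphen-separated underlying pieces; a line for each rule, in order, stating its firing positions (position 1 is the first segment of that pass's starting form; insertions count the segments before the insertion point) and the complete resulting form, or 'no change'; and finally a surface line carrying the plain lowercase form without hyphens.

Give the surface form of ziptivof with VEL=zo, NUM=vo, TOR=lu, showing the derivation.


underlying: ziptivof-lu-sof
1. b -> p, d -> t, v -> f, z -> s / _ #: no change
2. f -> v, p -> b, s -> z / V _ V: fires at position(s) 11: ziptivofluzof
surface: ziptivofluzof


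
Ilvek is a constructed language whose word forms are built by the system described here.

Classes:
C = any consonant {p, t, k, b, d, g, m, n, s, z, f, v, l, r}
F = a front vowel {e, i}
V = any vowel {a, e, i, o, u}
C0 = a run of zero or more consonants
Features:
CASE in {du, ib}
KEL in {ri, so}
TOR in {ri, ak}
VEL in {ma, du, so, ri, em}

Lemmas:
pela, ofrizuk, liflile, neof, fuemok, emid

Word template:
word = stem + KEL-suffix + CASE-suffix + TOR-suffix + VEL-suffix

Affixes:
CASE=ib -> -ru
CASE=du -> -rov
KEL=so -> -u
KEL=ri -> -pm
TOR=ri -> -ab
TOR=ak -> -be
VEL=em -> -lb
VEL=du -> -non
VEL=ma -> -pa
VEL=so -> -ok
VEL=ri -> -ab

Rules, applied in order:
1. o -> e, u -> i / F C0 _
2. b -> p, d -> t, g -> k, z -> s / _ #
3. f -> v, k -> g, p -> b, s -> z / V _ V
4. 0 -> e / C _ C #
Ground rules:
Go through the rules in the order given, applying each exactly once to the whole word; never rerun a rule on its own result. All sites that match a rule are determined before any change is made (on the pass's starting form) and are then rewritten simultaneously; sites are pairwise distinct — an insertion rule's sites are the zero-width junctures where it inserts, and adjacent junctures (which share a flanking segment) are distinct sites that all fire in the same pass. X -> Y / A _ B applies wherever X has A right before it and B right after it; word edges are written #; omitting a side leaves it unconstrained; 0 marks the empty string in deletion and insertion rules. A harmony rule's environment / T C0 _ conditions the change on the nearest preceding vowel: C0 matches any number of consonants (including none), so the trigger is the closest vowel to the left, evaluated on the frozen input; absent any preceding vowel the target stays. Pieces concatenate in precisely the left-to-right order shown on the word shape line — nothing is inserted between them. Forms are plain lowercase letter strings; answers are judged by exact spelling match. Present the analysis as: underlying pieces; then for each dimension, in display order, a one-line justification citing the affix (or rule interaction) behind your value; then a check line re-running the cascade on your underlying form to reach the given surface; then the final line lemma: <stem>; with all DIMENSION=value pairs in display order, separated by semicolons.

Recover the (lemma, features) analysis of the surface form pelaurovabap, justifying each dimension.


underlying: pela-u-rov-ab-ab
CASE=du - signalled by the affix -rov
KEL=so - signalled by the affix -u
TOR=ri - signalled by the affix -ab
VEL=ri - signalled by the affix -ab
check: pelaurovabab -> pelaurovabab -> pelaurovabap -> pelaurovabap -> pelaurovabap
lemma: pela; CASE=du; KEL=so; TOR=ri; VEL=ri


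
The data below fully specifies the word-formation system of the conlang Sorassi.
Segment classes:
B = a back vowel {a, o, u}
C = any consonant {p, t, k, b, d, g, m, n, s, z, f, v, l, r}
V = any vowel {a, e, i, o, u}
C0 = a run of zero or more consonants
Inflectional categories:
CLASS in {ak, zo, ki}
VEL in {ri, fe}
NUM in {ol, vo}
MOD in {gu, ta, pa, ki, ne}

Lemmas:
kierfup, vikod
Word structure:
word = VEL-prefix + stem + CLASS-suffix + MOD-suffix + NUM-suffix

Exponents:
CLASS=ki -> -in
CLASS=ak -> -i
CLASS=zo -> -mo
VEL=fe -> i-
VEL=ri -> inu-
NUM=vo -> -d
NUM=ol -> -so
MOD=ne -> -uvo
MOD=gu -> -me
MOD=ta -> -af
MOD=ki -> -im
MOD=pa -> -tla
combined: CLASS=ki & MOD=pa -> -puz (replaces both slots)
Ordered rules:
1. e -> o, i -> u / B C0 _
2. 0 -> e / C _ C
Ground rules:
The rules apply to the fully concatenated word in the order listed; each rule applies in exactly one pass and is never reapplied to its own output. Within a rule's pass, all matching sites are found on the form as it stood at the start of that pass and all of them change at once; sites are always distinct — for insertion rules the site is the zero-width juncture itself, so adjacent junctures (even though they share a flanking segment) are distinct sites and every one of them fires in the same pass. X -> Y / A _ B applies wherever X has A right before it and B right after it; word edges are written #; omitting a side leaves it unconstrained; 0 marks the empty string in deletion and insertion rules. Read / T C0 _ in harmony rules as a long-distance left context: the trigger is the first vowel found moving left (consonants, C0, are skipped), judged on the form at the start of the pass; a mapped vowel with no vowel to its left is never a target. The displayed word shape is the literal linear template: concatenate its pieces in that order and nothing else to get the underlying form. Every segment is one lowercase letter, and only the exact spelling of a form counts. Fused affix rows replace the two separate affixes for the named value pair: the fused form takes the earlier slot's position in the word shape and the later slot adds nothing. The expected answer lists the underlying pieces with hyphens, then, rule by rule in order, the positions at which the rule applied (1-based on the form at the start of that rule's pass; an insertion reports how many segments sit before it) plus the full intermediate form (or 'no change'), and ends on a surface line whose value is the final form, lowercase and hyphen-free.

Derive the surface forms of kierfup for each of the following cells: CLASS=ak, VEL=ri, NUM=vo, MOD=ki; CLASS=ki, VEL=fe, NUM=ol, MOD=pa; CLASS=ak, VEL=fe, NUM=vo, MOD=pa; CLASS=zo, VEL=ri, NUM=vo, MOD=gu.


cell CLASS=ak, VEL=ri, NUM=vo, MOD=ki:
underlying: inu-kierfup-i-im-d
1. e -> o, i -> u / B C0 _: fires at position(s) 5, 11: inukuerfupuimd
2. 0 -> e / C _ C: inserts after position(s) 7, 13: inukuerefupuimed
surface: inukuerefupuimed

cell CLASS=ki, VEL=fe, NUM=ol, MOD=pa:
underlying: i-kierfup-puz-so
1. e -> o, i -> u / B C0 _: no change
2. 0 -> e / C _ C: inserts after position(s) 5, 8, 11: ikierefupepuzeso
surface: ikierefupepuzeso

cell CLASS=ak, VEL=fe, NUM=vo, MOD=pa:
underlying: i-kierfup-i-tla-d
1. e -> o, i -> u / B C0 _: fires at position(s) 9: ikierfuputlad
2. 0 -> e / C _ C: inserts after position(s) 5, 10: ikierefuputelad
surface: ikierefuputelad

cell CLASS=zo, VEL=ri, NUM=vo, MOD=gu:
underlying: inu-kierfup-mo-me-d
1. e -> o, i -> u / B C0 _: fires at position(s) 5, 14: inukuerfupmomod
2. 0 -> e / C _ C: inserts after position(s) 7, 10: inukuerefupemomod
surface: inukuerefupemomod
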